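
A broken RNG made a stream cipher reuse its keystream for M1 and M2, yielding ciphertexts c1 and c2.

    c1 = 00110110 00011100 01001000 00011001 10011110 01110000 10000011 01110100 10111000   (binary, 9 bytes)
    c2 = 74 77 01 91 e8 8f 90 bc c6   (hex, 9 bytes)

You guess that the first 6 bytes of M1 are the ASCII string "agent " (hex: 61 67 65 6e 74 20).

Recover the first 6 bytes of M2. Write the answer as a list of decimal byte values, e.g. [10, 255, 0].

[35, 12, 44, 230, 2, 223]

First, c1 ⊕ c2 = (M1 ⊕ K) ⊕ (M2 ⊕ K) = M1 ⊕ M2, so the key drops out. Then M2 = (M1 ⊕ M2) ⊕ M1 over the first 6 bytes.
byte 0: (36 xor 74) xor 61 = 42 xor 61 = 23
byte 1: (1c xor 77) xor 67 = 6b xor 67 = 0c
byte 2: (48 xor 01) xor 65 = 49 xor 65 = 2c
byte 3: (19 xor 91) xor 6e = 88 xor 6e = e6
byte 4: (9e xor e8) xor 74 = 76 xor 74 = 02
byte 5: (70 xor 8f) xor 20 = ff xor 20 = df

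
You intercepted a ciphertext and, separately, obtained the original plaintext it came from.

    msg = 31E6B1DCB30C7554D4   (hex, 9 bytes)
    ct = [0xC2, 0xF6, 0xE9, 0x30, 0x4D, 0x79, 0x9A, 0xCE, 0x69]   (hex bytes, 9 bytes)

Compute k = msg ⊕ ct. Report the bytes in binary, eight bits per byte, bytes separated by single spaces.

Since ct = msg ⊕ k, XORing both sides with msg gives k = msg ⊕ ct.
byte 0: 31 XOR c2 = f3
byte 1: e6 XOR f6 = 10
byte 2: b1 XOR e9 = 58
byte 3: dc XOR 30 = ec
byte 4: b3 XOR 4d = fe
byte 5: 0c XOR 79 = 75
byte 6: 75 XOR 9a = ef
byte 7: 54 XOR ce = 9a
byte 8: d4 XOR 69 = bd

11110011 00010000 01011000 11101100 11111110 01110101 11101111 10011010 10111101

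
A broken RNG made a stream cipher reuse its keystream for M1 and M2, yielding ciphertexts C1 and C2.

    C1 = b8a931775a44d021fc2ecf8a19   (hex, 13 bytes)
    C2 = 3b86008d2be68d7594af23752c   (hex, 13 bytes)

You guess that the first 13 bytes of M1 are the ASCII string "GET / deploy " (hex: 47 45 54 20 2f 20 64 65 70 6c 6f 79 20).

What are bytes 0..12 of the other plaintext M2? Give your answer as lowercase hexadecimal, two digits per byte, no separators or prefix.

First, C1 ⊕ C2 = (M1 ⊕ K) ⊕ (M2 ⊕ K) = M1 ⊕ M2, so the key drops out. Then M2 = (M1 ⊕ M2) ⊕ M1 over the first 13 bytes.
byte 0: (b8 XOR 3b) XOR 47 = 83 XOR 47 = c4
byte 1: (a9 XOR 86) XOR 45 = 2f XOR 45 = 6a
byte 2: (31 XOR 00) XOR 54 = 31 XOR 54 = 65
byte 3: (77 XOR 8d) XOR 20 = fa XOR 20 = da
byte 4: (5a XOR 2b) XOR 2f = 71 XOR 2f = 5e
byte 5: (44 XOR e6) XOR 20 = a2 XOR 20 = 82
byte 6: (d0 XOR 8d) XOR 64 = 5d XOR 64 = 39
byte 7: (21 XOR 75) XOR 65 = 54 XOR 65 = 31
byte 8: (fc XOR 94) XOR 70 = 68 XOR 70 = 18
byte 9: (2e XOR af) XOR 6c = 81 XOR 6c = ed
byte 10: (cf XOR 23) XOR 6f = ec XOR 6f = 83
byte 11: (8a XOR 75) XOR 79 = ff XOR 79 = 86
byte 12: (19 XOR 2c) XOR 20 = 35 XOR 20 = 15

c46a65da5e82393118ed838615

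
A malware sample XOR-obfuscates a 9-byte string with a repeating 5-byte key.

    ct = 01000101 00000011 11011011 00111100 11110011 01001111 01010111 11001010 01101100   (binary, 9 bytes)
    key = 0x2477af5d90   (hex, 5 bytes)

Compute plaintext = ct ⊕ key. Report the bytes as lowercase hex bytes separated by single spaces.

61 74 74 61 63 6b 20 65 31

The 5-byte key repeats, so the effective keystream is 24 77 af 5d 90 24 77 af 5d.
byte 0: 45 XOR 24 = 61
byte 1: 03 XOR 77 = 74
byte 2: db XOR af = 74
byte 3: 3c XOR 5d = 61
byte 4: f3 XOR 90 = 63
byte 5: 4f XOR 24 = 6b
byte 6: 57 XOR 77 = 20
byte 7: ca XOR af = 65
byte 8: 6c XOR 5d = 31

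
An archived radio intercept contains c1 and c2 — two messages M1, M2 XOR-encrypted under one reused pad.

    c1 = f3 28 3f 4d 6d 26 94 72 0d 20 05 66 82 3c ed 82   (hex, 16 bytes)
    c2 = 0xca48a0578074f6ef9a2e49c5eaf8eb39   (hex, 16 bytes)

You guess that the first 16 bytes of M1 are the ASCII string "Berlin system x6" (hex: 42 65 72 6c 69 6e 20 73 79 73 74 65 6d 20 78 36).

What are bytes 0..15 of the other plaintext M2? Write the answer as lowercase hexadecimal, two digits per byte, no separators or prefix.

First, c1 ⊕ c2 = (M1 ⊕ K) ⊕ (M2 ⊕ K) = M1 ⊕ M2, so the key drops out. Then M2 = (M1 ⊕ M2) ⊕ M1 over the first 16 bytes.
byte 0: (f3 XOR ca) XOR 42 = 39 XOR 42 = 7b
byte 1: (28 XOR 48) XOR 65 = 60 XOR 65 = 05
byte 2: (3f XOR a0) XOR 72 = 9f XOR 72 = ed
byte 3: (4d XOR 57) XOR 6c = 1a XOR 6c = 76
byte 4: (6d XOR 80) XOR 69 = ed XOR 69 = 84
byte 5: (26 XOR 74) XOR 6e = 52 XOR 6e = 3c
byte 6: (94 XOR f6) XOR 20 = 62 XOR 20 = 42
byte 7: (72 XOR ef) XOR 73 = 9d XOR 73 = ee
byte 8: (0d XOR 9a) XOR 79 = 97 XOR 79 = ee
byte 9: (20 XOR 2e) XOR 73 = 0e XOR 73 = 7d
byte 10: (05 XOR 49) XOR 74 = 4c XOR 74 = 38
byte 11: (66 XOR c5) XOR 65 = a3 XOR 65 = c6
byte 12: (82 XOR ea) XOR 6d = 68 XOR 6d = 05
byte 13: (3c XOR f8) XOR 20 = c4 XOR 20 = e4
byte 14: (ed XOR eb) XOR 78 = 06 XOR 78 = 7e
byte 15: (82 XOR 39) XOR 36 = bb XOR 36 = 8d

7b05ed76843c42eeee7d38c605e47e8d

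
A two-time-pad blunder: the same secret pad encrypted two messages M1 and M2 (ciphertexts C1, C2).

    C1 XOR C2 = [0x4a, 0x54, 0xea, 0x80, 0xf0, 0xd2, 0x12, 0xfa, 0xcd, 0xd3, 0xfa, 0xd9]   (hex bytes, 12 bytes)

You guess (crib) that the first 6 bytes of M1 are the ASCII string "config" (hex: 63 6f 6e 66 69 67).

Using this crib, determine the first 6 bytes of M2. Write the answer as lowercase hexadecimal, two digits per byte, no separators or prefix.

Since C1 ⊕ C2 = M1 ⊕ M2, XORing with the guessed M1 bytes yields the corresponding M2 bytes: M2 = (C1 ⊕ C2) ⊕ M1.
4a XOR 63 = 29
54 XOR 6f = 3b
ea XOR 6e = 84
80 XOR 66 = e6
f0 XOR 69 = 99
d2 XOR 67 = b5

293b84e699b5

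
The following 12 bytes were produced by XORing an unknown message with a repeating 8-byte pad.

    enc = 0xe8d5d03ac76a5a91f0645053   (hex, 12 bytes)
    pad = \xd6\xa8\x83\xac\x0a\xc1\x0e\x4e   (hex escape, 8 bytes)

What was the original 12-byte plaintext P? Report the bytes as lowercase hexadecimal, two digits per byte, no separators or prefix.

The 8-byte key repeats, so the effective keystream is d6 a8 83 ac 0a c1 0e 4e d6 a8 83 ac.
byte 0: e8 ⊕ d6 = 3e
byte 1: d5 ⊕ a8 = 7d
byte 2: d0 ⊕ 83 = 53
byte 3: 3a ⊕ ac = 96
byte 4: c7 ⊕ 0a = cd
byte 5: 6a ⊕ c1 = ab
byte 6: 5a ⊕ 0e = 54
byte 7: 91 ⊕ 4e = df
byte 8: f0 ⊕ d6 = 26
byte 9: 64 ⊕ a8 = cc
byte 10: 50 ⊕ 83 = d3
byte 11: 53 ⊕ ac = ff

3e7d5396cdab54df26ccd3ff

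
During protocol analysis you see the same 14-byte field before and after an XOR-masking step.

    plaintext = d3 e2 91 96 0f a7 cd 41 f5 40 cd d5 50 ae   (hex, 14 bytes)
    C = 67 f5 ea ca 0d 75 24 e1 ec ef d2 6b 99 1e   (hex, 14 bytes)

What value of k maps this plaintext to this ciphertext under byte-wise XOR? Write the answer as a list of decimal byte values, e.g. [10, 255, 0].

[180, 23, 123, 92, 2, 210, 233, 160, 25, 175, 31, 190, 201, 176]

Since C = plaintext ⊕ k, XORing both sides with plaintext gives k = plaintext ⊕ C.
byte 0: d3 xor 67 = b4
byte 1: e2 xor f5 = 17
byte 2: 91 xor ea = 7b
byte 3: 96 xor ca = 5c
byte 4: 0f xor 0d = 02
byte 5: a7 xor 75 = d2
byte 6: cd xor 24 = e9
byte 7: 41 xor e1 = a0
byte 8: f5 xor ec = 19
byte 9: 40 xor ef = af
byte 10: cd xor d2 = 1f
byte 11: d5 xor 6b = be
byte 12: 50 xor 99 = c9
byte 13: ae xor 1e = b0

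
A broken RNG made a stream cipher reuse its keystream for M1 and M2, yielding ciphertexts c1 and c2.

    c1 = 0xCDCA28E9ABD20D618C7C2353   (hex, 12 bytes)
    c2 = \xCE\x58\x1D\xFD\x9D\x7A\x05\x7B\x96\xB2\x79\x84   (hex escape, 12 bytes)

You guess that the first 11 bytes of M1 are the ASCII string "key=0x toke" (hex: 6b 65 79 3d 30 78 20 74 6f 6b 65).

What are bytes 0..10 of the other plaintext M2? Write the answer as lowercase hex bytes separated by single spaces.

First, c1 ⊕ c2 = (M1 ⊕ K) ⊕ (M2 ⊕ K) = M1 ⊕ M2, so the key drops out. Then M2 = (M1 ⊕ M2) ⊕ M1 over the first 11 bytes.
byte 0: (cd xor ce) xor 6b = 03 xor 6b = 68
byte 1: (ca xor 58) xor 65 = 92 xor 65 = f7
byte 2: (28 xor 1d) xor 79 = 35 xor 79 = 4c
byte 3: (e9 xor fd) xor 3d = 14 xor 3d = 29
byte 4: (ab xor 9d) xor 30 = 36 xor 30 = 06
byte 5: (d2 xor 7a) xor 78 = a8 xor 78 = d0
byte 6: (0d xor 05) xor 20 = 08 xor 20 = 28
byte 7: (61 xor 7b) xor 74 = 1a xor 74 = 6e
byte 8: (8c xor 96) xor 6f = 1a xor 6f = 75
byte 9: (7c xor b2) xor 6b = ce xor 6b = a5
byte 10: (23 xor 79) xor 65 = 5a xor 65 = 3f

68 f7 4c 29 06 d0 28 6e 75 a5 3f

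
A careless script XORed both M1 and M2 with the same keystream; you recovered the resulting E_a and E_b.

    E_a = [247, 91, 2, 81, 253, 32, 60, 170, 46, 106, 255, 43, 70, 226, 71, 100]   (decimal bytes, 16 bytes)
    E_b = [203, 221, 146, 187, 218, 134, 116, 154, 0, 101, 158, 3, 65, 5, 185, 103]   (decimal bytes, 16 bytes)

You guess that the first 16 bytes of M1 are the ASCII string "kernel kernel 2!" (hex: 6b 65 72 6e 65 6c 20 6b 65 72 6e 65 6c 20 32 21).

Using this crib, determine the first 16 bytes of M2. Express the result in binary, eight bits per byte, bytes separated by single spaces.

01010111 11100011 11100010 10000100 01000010 11001010 01101000 01011011 01001011 01111101 00001111 01001101 01101011 11000111 11001100 00100010

First, E_a ⊕ E_b = (M1 ⊕ K) ⊕ (M2 ⊕ K) = M1 ⊕ M2, so the key drops out. Then M2 = (M1 ⊕ M2) ⊕ M1 over the first 16 bytes.
byte 0: (f7 ^ cb) ^ 6b = 3c ^ 6b = 57
byte 1: (5b ^ dd) ^ 65 = 86 ^ 65 = e3
byte 2: (02 ^ 92) ^ 72 = 90 ^ 72 = e2
byte 3: (51 ^ bb) ^ 6e = ea ^ 6e = 84
byte 4: (fd ^ da) ^ 65 = 27 ^ 65 = 42
byte 5: (20 ^ 86) ^ 6c = a6 ^ 6c = ca
byte 6: (3c ^ 74) ^ 20 = 48 ^ 20 = 68
byte 7: (aa ^ 9a) ^ 6b = 30 ^ 6b = 5b
byte 8: (2e ^ 00) ^ 65 = 2e ^ 65 = 4b
byte 9: (6a ^ 65) ^ 72 = 0f ^ 72 = 7d
byte 10: (ff ^ 9e) ^ 6e = 61 ^ 6e = 0f
byte 11: (2b ^ 03) ^ 65 = 28 ^ 65 = 4d
byte 12: (46 ^ 41) ^ 6c = 07 ^ 6c = 6b
byte 13: (e2 ^ 05) ^ 20 = e7 ^ 20 = c7
byte 14: (47 ^ b9) ^ 32 = fe ^ 32 = cc
byte 15: (64 ^ 67) ^ 21 = 03 ^ 21 = 22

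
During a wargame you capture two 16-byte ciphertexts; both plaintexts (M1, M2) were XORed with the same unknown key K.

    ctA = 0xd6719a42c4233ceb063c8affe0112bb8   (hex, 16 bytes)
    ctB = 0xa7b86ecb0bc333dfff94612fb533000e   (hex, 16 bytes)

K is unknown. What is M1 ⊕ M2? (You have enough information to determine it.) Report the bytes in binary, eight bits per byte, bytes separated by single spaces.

ctA ⊕ ctB = (M1 ⊕ K) ⊕ (M2 ⊕ K) = M1 ⊕ M2 — the shared key cancels under XOR.
d6 ^ a7 = 71
71 ^ b8 = c9
9a ^ 6e = f4
42 ^ cb = 89
c4 ^ 0b = cf
23 ^ c3 = e0
3c ^ 33 = 0f
eb ^ df = 34
06 ^ ff = f9
3c ^ 94 = a8
8a ^ 61 = eb
ff ^ 2f = d0
e0 ^ b5 = 55
11 ^ 33 = 22
2b ^ 00 = 2b
b8 ^ 0e = b6

01110001 11001001 11110100 10001001 11001111 11100000 00001111 00110100 11111001 10101000 11101011 11010000 01010101 00100010 00101011 10110110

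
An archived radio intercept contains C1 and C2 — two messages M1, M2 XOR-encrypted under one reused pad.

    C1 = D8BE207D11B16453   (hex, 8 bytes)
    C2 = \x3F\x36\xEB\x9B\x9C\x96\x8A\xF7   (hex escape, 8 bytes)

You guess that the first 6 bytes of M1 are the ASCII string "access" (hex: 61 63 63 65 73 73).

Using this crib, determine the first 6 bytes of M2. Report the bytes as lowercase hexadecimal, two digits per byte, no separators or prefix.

First, C1 ⊕ C2 = (M1 ⊕ K) ⊕ (M2 ⊕ K) = M1 ⊕ M2, so the key drops out. Then M2 = (M1 ⊕ M2) ⊕ M1 over the first 6 bytes.
byte 0: (d8 ^ 3f) ^ 61 = e7 ^ 61 = 86
byte 1: (be ^ 36) ^ 63 = 88 ^ 63 = eb
byte 2: (20 ^ eb) ^ 63 = cb ^ 63 = a8
byte 3: (7d ^ 9b) ^ 65 = e6 ^ 65 = 83
byte 4: (11 ^ 9c) ^ 73 = 8d ^ 73 = fe
byte 5: (b1 ^ 96) ^ 73 = 27 ^ 73 = 54

86eba883fe54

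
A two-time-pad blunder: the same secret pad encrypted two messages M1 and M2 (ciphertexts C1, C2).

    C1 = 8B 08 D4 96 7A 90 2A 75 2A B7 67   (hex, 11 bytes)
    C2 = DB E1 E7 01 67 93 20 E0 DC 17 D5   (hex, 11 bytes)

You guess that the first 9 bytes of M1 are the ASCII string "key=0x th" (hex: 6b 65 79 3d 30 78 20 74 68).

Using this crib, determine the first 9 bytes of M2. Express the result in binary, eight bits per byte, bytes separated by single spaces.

First, C1 ⊕ C2 = (M1 ⊕ K) ⊕ (M2 ⊕ K) = M1 ⊕ M2, so the key drops out. Then M2 = (M1 ⊕ M2) ⊕ M1 over the first 9 bytes.
byte 0: (8b xor db) xor 6b = 50 xor 6b = 3b
byte 1: (08 xor e1) xor 65 = e9 xor 65 = 8c
byte 2: (d4 xor e7) xor 79 = 33 xor 79 = 4a
byte 3: (96 xor 01) xor 3d = 97 xor 3d = aa
byte 4: (7a xor 67) xor 30 = 1d xor 30 = 2d
byte 5: (90 xor 93) xor 78 = 03 xor 78 = 7b
byte 6: (2a xor 20) xor 20 = 0a xor 20 = 2a
byte 7: (75 xor e0) xor 74 = 95 xor 74 = e1
byte 8: (2a xor dc) xor 68 = f6 xor 68 = 9e

00111011 10001100 01001010 10101010 00101101 01111011 00101010 11100001 10011110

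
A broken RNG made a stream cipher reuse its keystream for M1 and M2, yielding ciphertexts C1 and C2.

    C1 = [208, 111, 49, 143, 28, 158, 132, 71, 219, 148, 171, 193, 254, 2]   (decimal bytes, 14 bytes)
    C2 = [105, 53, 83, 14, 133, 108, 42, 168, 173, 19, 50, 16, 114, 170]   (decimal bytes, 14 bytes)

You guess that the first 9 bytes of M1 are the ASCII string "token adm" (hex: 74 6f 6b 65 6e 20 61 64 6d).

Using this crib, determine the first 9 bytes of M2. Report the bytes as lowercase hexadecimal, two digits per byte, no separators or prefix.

cd3509e4f7d2cf8b1b

First, C1 ⊕ C2 = (M1 ⊕ K) ⊕ (M2 ⊕ K) = M1 ⊕ M2, so the key drops out. Then M2 = (M1 ⊕ M2) ⊕ M1 over the first 9 bytes.
byte 0: (d0 ⊕ 69) ⊕ 74 = b9 ⊕ 74 = cd
byte 1: (6f ⊕ 35) ⊕ 6f = 5a ⊕ 6f = 35
byte 2: (31 ⊕ 53) ⊕ 6b = 62 ⊕ 6b = 09
byte 3: (8f ⊕ 0e) ⊕ 65 = 81 ⊕ 65 = e4
byte 4: (1c ⊕ 85) ⊕ 6e = 99 ⊕ 6e = f7
byte 5: (9e ⊕ 6c) ⊕ 20 = f2 ⊕ 20 = d2
byte 6: (84 ⊕ 2a) ⊕ 61 = ae ⊕ 61 = cf
byte 7: (47 ⊕ a8) ⊕ 64 = ef ⊕ 64 = 8b
byte 8: (db ⊕ ad) ⊕ 6d = 76 ⊕ 6d = 1b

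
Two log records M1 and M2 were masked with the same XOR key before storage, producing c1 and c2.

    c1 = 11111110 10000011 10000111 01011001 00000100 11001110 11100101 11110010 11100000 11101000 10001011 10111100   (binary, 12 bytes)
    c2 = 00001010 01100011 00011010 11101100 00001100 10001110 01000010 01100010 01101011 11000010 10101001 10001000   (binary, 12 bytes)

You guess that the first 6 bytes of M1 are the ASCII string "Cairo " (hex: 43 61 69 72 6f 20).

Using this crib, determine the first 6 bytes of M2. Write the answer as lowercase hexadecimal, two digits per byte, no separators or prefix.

First, c1 ⊕ c2 = (M1 ⊕ K) ⊕ (M2 ⊕ K) = M1 ⊕ M2, so the key drops out. Then M2 = (M1 ⊕ M2) ⊕ M1 over the first 6 bytes.
byte 0: (fe ^ 0a) ^ 43 = f4 ^ 43 = b7
byte 1: (83 ^ 63) ^ 61 = e0 ^ 61 = 81
byte 2: (87 ^ 1a) ^ 69 = 9d ^ 69 = f4
byte 3: (59 ^ ec) ^ 72 = b5 ^ 72 = c7
byte 4: (04 ^ 0c) ^ 6f = 08 ^ 6f = 67
byte 5: (ce ^ 8e) ^ 20 = 40 ^ 20 = 60

b781f4c76760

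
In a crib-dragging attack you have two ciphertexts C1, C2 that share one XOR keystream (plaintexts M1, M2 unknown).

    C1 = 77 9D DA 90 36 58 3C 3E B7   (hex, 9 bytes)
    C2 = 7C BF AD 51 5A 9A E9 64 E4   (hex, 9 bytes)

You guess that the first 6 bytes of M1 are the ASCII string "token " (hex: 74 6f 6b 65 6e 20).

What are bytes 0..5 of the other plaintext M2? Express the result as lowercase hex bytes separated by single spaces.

First, C1 ⊕ C2 = (M1 ⊕ K) ⊕ (M2 ⊕ K) = M1 ⊕ M2, so the key drops out. Then M2 = (M1 ⊕ M2) ⊕ M1 over the first 6 bytes.
byte 0: (77 xor 7c) xor 74 = 0b xor 74 = 7f
byte 1: (9d xor bf) xor 6f = 22 xor 6f = 4d
byte 2: (da xor ad) xor 6b = 77 xor 6b = 1c
byte 3: (90 xor 51) xor 65 = c1 xor 65 = a4
byte 4: (36 xor 5a) xor 6e = 6c xor 6e = 02
byte 5: (58 xor 9a) xor 20 = c2 xor 20 = e2

7f 4d 1c a4 02 e2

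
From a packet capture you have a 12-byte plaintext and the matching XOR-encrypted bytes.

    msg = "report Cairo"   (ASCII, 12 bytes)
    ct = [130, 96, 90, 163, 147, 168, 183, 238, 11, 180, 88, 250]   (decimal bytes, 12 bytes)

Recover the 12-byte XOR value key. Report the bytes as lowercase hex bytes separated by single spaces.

f0 05 2a cc e1 dc 97 ad 6a dd 2a 95

Since ct = msg ⊕ key, XORing both sides with msg gives key = msg ⊕ ct.
byte 0: 114 ^ 130 = 240
byte 1: 101 ^  96 =   5
byte 2: 112 ^  90 =  42
byte 3: 111 ^ 163 = 204
byte 4: 114 ^ 147 = 225
byte 5: 116 ^ 168 = 220
byte 6:  32 ^ 183 = 151
byte 7:  67 ^ 238 = 173
byte 8:  97 ^  11 = 106
byte 9: 105 ^ 180 = 221
byte 10: 114 ^  88 =  42
byte 11: 111 ^ 250 = 149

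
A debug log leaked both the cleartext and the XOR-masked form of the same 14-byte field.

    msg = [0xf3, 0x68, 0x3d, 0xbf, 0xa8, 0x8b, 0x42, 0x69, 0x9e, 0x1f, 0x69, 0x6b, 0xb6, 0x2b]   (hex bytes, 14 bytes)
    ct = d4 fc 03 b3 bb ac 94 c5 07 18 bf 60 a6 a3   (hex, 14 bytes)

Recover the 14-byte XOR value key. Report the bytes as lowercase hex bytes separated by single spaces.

Since ct = msg ⊕ key, XORing both sides with msg gives key = msg ⊕ ct.
byte 0: 11110011 XOR 11010100 = 00100111
byte 1: 01101000 XOR 11111100 = 10010100
byte 2: 00111101 XOR 00000011 = 00111110
byte 3: 10111111 XOR 10110011 = 00001100
byte 4: 10101000 XOR 10111011 = 00010011
byte 5: 10001011 XOR 10101100 = 00100111
byte 6: 01000010 XOR 10010100 = 11010110
byte 7: 01101001 XOR 11000101 = 10101100
byte 8: 10011110 XOR 00000111 = 10011001
byte 9: 00011111 XOR 00011000 = 00000111
byte 10: 01101001 XOR 10111111 = 11010110
byte 11: 01101011 XOR 01100000 = 00001011
byte 12: 10110110 XOR 10100110 = 00010000
byte 13: 00101011 XOR 10100011 = 10001000

27 94 3e 0c 13 27 d6 ac 99 07 d6 0b 10 88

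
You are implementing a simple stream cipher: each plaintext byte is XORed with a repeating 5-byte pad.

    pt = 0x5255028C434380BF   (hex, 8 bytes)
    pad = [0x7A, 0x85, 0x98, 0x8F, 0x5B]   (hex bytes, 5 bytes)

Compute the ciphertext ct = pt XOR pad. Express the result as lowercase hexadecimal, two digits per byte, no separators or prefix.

28d09a0318390527

The 5-byte key repeats, so the effective keystream is 7a 85 98 8f 5b 7a 85 98.
byte 0: 52 ^ 7a = 28
byte 1: 55 ^ 85 = d0
byte 2: 02 ^ 98 = 9a
byte 3: 8c ^ 8f = 03
byte 4: 43 ^ 5b = 18
byte 5: 43 ^ 7a = 39
byte 6: 80 ^ 85 = 05
byte 7: bf ^ 98 = 27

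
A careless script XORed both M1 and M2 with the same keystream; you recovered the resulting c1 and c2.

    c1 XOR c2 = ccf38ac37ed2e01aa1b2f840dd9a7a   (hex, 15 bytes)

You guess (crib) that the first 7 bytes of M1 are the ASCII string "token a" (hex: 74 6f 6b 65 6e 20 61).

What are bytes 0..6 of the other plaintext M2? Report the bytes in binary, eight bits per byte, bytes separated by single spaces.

10111000 10011100 11100001 10100110 00010000 11110010 10000001

Since c1 ⊕ c2 = M1 ⊕ M2, XORing with the guessed M1 bytes yields the corresponding M2 bytes: M2 = (c1 ⊕ c2) ⊕ M1.
cc ^ 74 = b8
f3 ^ 6f = 9c
8a ^ 6b = e1
c3 ^ 65 = a6
7e ^ 6e = 10
d2 ^ 20 = f2
e0 ^ 61 = 81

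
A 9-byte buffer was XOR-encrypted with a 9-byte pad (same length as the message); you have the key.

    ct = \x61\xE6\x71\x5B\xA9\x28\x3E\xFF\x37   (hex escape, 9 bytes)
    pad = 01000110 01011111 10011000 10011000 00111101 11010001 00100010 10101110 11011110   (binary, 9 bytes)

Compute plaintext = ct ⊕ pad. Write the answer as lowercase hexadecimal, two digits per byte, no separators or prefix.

27b9e9c394f91c51e9

XOR is its own inverse, so applying the key byte-wise gives the result directly.
byte 0: 61 ⊕ 46 = 27
byte 1: e6 ⊕ 5f = b9
byte 2: 71 ⊕ 98 = e9
byte 3: 5b ⊕ 98 = c3
byte 4: a9 ⊕ 3d = 94
byte 5: 28 ⊕ d1 = f9
byte 6: 3e ⊕ 22 = 1c
byte 7: ff ⊕ ae = 51
byte 8: 37 ⊕ de = e9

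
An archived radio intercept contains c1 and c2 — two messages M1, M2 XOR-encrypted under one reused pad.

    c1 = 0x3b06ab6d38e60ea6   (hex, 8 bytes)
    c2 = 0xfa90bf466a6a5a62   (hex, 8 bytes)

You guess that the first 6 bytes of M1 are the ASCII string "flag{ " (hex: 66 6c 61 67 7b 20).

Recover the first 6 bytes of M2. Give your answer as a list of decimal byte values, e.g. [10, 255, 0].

[167, 250, 117, 76, 41, 172]

First, c1 ⊕ c2 = (M1 ⊕ K) ⊕ (M2 ⊕ K) = M1 ⊕ M2, so the key drops out. Then M2 = (M1 ⊕ M2) ⊕ M1 over the first 6 bytes.
byte 0: (3b xor fa) xor 66 = c1 xor 66 = a7
byte 1: (06 xor 90) xor 6c = 96 xor 6c = fa
byte 2: (ab xor bf) xor 61 = 14 xor 61 = 75
byte 3: (6d xor 46) xor 67 = 2b xor 67 = 4c
byte 4: (38 xor 6a) xor 7b = 52 xor 7b = 29
byte 5: (e6 xor 6a) xor 20 = 8c xor 20 = ac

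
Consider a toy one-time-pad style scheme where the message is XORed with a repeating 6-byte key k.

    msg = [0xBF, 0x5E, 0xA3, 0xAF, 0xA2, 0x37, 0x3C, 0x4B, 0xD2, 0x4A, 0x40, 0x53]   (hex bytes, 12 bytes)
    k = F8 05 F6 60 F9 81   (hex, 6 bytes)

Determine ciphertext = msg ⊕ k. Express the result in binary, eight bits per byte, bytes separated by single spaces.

The 6-byte key repeats, so the effective keystream is f8 05 f6 60 f9 81 f8 05 f6 60 f9 81.
byte 0: 10111111 ⊕ 11111000 = 01000111
byte 1: 01011110 ⊕ 00000101 = 01011011
byte 2: 10100011 ⊕ 11110110 = 01010101
byte 3: 10101111 ⊕ 01100000 = 11001111
byte 4: 10100010 ⊕ 11111001 = 01011011
byte 5: 00110111 ⊕ 10000001 = 10110110
byte 6: 00111100 ⊕ 11111000 = 11000100
byte 7: 01001011 ⊕ 00000101 = 01001110
byte 8: 11010010 ⊕ 11110110 = 00100100
byte 9: 01001010 ⊕ 01100000 = 00101010
byte 10: 01000000 ⊕ 11111001 = 10111001
byte 11: 01010011 ⊕ 10000001 = 11010010

01000111 01011011 01010101 11001111 01011011 10110110 11000100 01001110 00100100 00101010 10111001 11010010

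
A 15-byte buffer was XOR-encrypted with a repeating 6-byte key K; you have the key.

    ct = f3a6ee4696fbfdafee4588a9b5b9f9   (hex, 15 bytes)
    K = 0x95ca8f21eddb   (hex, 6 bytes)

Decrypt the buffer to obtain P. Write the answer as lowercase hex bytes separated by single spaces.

66 6c 61 67 7b 20 68 65 61 64 65 72 20 73 76

The 6-byte key repeats, so the effective keystream is 95 ca 8f 21 ed db 95 ca 8f 21 ed db 95 ca 8f.
byte 0: f3 XOR 95 = 66
byte 1: a6 XOR ca = 6c
byte 2: ee XOR 8f = 61
byte 3: 46 XOR 21 = 67
byte 4: 96 XOR ed = 7b
byte 5: fb XOR db = 20
byte 6: fd XOR 95 = 68
byte 7: af XOR ca = 65
byte 8: ee XOR 8f = 61
byte 9: 45 XOR 21 = 64
byte 10: 88 XOR ed = 65
byte 11: a9 XOR db = 72
byte 12: b5 XOR 95 = 20
byte 13: b9 XOR ca = 73
byte 14: f9 XOR 8f = 76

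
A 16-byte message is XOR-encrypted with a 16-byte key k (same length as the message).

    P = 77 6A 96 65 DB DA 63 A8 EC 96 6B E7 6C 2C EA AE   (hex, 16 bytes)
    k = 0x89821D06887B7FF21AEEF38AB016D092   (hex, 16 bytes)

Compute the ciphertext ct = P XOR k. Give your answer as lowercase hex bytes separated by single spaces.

fe e8 8b 63 53 a1 1c 5a f6 78 98 6d dc 3a 3a 3c

77 XOR 89 = fe
6a XOR 82 = e8
96 XOR 1d = 8b
65 XOR 06 = 63
db XOR 88 = 53
da XOR 7b = a1
63 XOR 7f = 1c
a8 XOR f2 = 5a
ec XOR 1a = f6
96 XOR ee = 78
6b XOR f3 = 98
e7 XOR 8a = 6d
6c XOR b0 = dc
2c XOR 16 = 3a
ea XOR d0 = 3a
ae XOR 92 = 3c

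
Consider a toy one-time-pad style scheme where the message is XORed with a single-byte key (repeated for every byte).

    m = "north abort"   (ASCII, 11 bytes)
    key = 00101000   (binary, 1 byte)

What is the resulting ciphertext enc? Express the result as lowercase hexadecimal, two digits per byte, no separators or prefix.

46475a5c4008494a475a5c

The 1-byte key repeats, so the effective keystream is 28 28 28 28 28 28 28 28 28 28 28.
byte 0: 6e XOR 28 = 46
byte 1: 6f XOR 28 = 47
byte 2: 72 XOR 28 = 5a
byte 3: 74 XOR 28 = 5c
byte 4: 68 XOR 28 = 40
byte 5: 20 XOR 28 = 08
byte 6: 61 XOR 28 = 49
byte 7: 62 XOR 28 = 4a
byte 8: 6f XOR 28 = 47
byte 9: 72 XOR 28 = 5a
byte 10: 74 XOR 28 = 5c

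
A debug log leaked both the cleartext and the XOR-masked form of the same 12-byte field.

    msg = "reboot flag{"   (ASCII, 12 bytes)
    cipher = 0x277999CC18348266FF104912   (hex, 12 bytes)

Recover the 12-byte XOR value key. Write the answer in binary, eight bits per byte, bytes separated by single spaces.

01010101 00011100 11111011 10100011 01110111 01000000 10100010 00000000 10010011 01110001 00101110 01101001

Since cipher = msg ⊕ key, XORing both sides with msg gives key = msg ⊕ cipher.
72 ⊕ 27 = 55
65 ⊕ 79 = 1c
62 ⊕ 99 = fb
6f ⊕ cc = a3
6f ⊕ 18 = 77
74 ⊕ 34 = 40
20 ⊕ 82 = a2
66 ⊕ 66 = 00
6c ⊕ ff = 93
61 ⊕ 10 = 71
67 ⊕ 49 = 2e
7b ⊕ 12 = 69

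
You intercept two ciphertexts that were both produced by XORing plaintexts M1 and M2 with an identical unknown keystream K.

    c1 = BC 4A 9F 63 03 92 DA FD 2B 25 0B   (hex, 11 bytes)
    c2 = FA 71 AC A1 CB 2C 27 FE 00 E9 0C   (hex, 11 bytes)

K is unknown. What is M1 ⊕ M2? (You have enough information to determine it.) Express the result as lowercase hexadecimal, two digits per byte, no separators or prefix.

463b33c2c8befd032bcc07

c1 ⊕ c2 = (M1 ⊕ K) ⊕ (M2 ⊕ K) = M1 ⊕ M2 — the shared key cancels under XOR.
10111100 ⊕ 11111010 = 01000110
01001010 ⊕ 01110001 = 00111011
10011111 ⊕ 10101100 = 00110011
01100011 ⊕ 10100001 = 11000010
00000011 ⊕ 11001011 = 11001000
10010010 ⊕ 00101100 = 10111110
11011010 ⊕ 00100111 = 11111101
11111101 ⊕ 11111110 = 00000011
00101011 ⊕ 00000000 = 00101011
00100101 ⊕ 11101001 = 11001100
00001011 ⊕ 00001100 = 00000111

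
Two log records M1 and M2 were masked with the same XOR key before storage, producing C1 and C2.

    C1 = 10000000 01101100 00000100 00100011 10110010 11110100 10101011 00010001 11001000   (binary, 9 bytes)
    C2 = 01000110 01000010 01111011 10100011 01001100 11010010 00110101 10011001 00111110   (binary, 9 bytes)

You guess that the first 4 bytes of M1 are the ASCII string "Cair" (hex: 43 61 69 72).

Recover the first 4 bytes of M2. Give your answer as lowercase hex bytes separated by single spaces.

First, C1 ⊕ C2 = (M1 ⊕ K) ⊕ (M2 ⊕ K) = M1 ⊕ M2, so the key drops out. Then M2 = (M1 ⊕ M2) ⊕ M1 over the first 4 bytes.
byte 0: (80 ⊕ 46) ⊕ 43 = c6 ⊕ 43 = 85
byte 1: (6c ⊕ 42) ⊕ 61 = 2e ⊕ 61 = 4f
byte 2: (04 ⊕ 7b) ⊕ 69 = 7f ⊕ 69 = 16
byte 3: (23 ⊕ a3) ⊕ 72 = 80 ⊕ 72 = f2

85 4f 16 f2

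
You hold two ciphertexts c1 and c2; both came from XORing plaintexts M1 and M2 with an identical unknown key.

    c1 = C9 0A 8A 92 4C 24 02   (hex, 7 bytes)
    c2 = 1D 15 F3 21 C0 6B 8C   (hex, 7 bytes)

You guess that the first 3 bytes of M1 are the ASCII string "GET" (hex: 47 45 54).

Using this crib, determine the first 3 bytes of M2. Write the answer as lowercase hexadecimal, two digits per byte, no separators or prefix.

935a2d

First, c1 ⊕ c2 = (M1 ⊕ K) ⊕ (M2 ⊕ K) = M1 ⊕ M2, so the key drops out. Then M2 = (M1 ⊕ M2) ⊕ M1 over the first 3 bytes.
byte 0: (c9 XOR 1d) XOR 47 = d4 XOR 47 = 93
byte 1: (0a XOR 15) XOR 45 = 1f XOR 45 = 5a
byte 2: (8a XOR f3) XOR 54 = 79 XOR 54 = 2d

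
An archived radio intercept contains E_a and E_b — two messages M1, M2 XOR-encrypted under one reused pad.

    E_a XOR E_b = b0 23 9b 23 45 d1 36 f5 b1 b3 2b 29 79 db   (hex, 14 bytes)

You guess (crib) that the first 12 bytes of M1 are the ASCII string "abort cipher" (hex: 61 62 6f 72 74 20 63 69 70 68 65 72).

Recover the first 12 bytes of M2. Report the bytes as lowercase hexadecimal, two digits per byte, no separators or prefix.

Since E_a ⊕ E_b = M1 ⊕ M2, XORing with the guessed M1 bytes yields the corresponding M2 bytes: M2 = (E_a ⊕ E_b) ⊕ M1.
b0 xor 61 = d1
23 xor 62 = 41
9b xor 6f = f4
23 xor 72 = 51
45 xor 74 = 31
d1 xor 20 = f1
36 xor 63 = 55
f5 xor 69 = 9c
b1 xor 70 = c1
b3 xor 68 = db
2b xor 65 = 4e
29 xor 72 = 5b

d141f45131f1559cc1db4e5b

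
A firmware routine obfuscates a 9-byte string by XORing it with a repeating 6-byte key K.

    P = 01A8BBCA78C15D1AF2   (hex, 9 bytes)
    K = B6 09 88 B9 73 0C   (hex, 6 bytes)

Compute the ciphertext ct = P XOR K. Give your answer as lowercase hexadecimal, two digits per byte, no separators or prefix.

The 6-byte key repeats, so the effective keystream is b6 09 88 b9 73 0c b6 09 88.
byte 0: 01 ⊕ b6 = b7
byte 1: a8 ⊕ 09 = a1
byte 2: bb ⊕ 88 = 33
byte 3: ca ⊕ b9 = 73
byte 4: 78 ⊕ 73 = 0b
byte 5: c1 ⊕ 0c = cd
byte 6: 5d ⊕ b6 = eb
byte 7: 1a ⊕ 09 = 13
byte 8: f2 ⊕ 88 = 7a

b7a133730bcdeb137a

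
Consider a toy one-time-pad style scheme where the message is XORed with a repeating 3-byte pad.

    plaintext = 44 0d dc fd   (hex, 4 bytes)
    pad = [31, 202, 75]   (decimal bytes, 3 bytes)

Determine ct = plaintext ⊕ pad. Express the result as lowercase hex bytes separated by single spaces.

The 3-byte key repeats, so the effective keystream is 1f ca 4b 1f.
byte 0: 44 ⊕ 1f = 5b
byte 1: 0d ⊕ ca = c7
byte 2: dc ⊕ 4b = 97
byte 3: fd ⊕ 1f = e2

5b c7 97 e2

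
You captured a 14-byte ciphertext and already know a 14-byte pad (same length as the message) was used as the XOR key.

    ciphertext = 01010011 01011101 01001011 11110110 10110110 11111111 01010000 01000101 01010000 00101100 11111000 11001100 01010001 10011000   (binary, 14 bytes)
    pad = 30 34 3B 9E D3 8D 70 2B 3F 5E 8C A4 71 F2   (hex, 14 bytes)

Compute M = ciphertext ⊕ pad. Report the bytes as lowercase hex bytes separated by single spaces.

63 69 70 68 65 72 20 6e 6f 72 74 68 20 6a

53 xor 30 = 63
5d xor 34 = 69
4b xor 3b = 70
f6 xor 9e = 68
b6 xor d3 = 65
ff xor 8d = 72
50 xor 70 = 20
45 xor 2b = 6e
50 xor 3f = 6f
2c xor 5e = 72
f8 xor 8c = 74
cc xor a4 = 68
51 xor 71 = 20
98 xor f2 = 6a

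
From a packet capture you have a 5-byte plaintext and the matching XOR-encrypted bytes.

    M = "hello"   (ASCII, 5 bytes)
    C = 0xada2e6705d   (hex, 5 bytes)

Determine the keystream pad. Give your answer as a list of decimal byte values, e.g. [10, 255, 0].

Since C = M ⊕ pad, XORing both sides with M gives pad = M ⊕ C.
byte 0: 01101000 xor 10101101 = 11000101
byte 1: 01100101 xor 10100010 = 11000111
byte 2: 01101100 xor 11100110 = 10001010
byte 3: 01101100 xor 01110000 = 00011100
byte 4: 01101111 xor 01011101 = 00110010

[197, 199, 138, 28, 50]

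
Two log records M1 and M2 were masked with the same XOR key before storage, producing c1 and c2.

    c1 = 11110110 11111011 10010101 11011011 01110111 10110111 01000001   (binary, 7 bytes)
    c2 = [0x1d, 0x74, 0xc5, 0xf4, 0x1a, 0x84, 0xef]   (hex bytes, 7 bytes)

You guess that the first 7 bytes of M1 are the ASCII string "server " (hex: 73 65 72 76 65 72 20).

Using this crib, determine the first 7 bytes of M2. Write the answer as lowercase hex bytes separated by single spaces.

98 ea 22 59 08 41 8e

First, c1 ⊕ c2 = (M1 ⊕ K) ⊕ (M2 ⊕ K) = M1 ⊕ M2, so the key drops out. Then M2 = (M1 ⊕ M2) ⊕ M1 over the first 7 bytes.
byte 0: (f6 xor 1d) xor 73 = eb xor 73 = 98
byte 1: (fb xor 74) xor 65 = 8f xor 65 = ea
byte 2: (95 xor c5) xor 72 = 50 xor 72 = 22
byte 3: (db xor f4) xor 76 = 2f xor 76 = 59
byte 4: (77 xor 1a) xor 65 = 6d xor 65 = 08
byte 5: (b7 xor 84) xor 72 = 33 xor 72 = 41
byte 6: (41 xor ef) xor 20 = ae xor 20 = 8e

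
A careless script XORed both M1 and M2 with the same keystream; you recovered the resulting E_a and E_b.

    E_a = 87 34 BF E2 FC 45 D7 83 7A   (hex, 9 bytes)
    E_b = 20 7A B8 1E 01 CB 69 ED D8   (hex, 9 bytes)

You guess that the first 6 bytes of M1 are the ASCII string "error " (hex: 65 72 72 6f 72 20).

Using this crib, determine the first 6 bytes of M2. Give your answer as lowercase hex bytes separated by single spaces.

First, E_a ⊕ E_b = (M1 ⊕ K) ⊕ (M2 ⊕ K) = M1 ⊕ M2, so the key drops out. Then M2 = (M1 ⊕ M2) ⊕ M1 over the first 6 bytes.
byte 0: (87 xor 20) xor 65 = a7 xor 65 = c2
byte 1: (34 xor 7a) xor 72 = 4e xor 72 = 3c
byte 2: (bf xor b8) xor 72 = 07 xor 72 = 75
byte 3: (e2 xor 1e) xor 6f = fc xor 6f = 93
byte 4: (fc xor 01) xor 72 = fd xor 72 = 8f
byte 5: (45 xor cb) xor 20 = 8e xor 20 = ae

c2 3c 75 93 8f ae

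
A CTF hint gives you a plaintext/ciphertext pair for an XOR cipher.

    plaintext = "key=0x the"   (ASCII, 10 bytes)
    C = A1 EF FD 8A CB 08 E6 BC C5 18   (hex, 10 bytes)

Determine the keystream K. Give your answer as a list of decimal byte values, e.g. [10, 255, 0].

Since C = plaintext ⊕ K, XORing both sides with plaintext gives K = plaintext ⊕ C.
6b ^ a1 = ca
65 ^ ef = 8a
79 ^ fd = 84
3d ^ 8a = b7
30 ^ cb = fb
78 ^ 08 = 70
20 ^ e6 = c6
74 ^ bc = c8
68 ^ c5 = ad
65 ^ 18 = 7d

[202, 138, 132, 183, 251, 112, 198, 200, 173, 125]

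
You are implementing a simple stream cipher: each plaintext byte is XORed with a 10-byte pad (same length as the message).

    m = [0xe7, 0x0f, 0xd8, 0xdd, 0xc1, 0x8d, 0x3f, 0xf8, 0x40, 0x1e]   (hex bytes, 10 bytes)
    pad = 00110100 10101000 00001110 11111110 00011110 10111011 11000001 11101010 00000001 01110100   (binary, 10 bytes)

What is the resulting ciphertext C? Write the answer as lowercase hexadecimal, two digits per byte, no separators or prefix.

XOR is its own inverse, so applying the key byte-wise gives the result directly.
byte 0: 11100111 ^ 00110100 = 11010011
byte 1: 00001111 ^ 10101000 = 10100111
byte 2: 11011000 ^ 00001110 = 11010110
byte 3: 11011101 ^ 11111110 = 00100011
byte 4: 11000001 ^ 00011110 = 11011111
byte 5: 10001101 ^ 10111011 = 00110110
byte 6: 00111111 ^ 11000001 = 11111110
byte 7: 11111000 ^ 11101010 = 00010010
byte 8: 01000000 ^ 00000001 = 01000001
byte 9: 00011110 ^ 01110100 = 01101010

d3a7d623df36fe12416a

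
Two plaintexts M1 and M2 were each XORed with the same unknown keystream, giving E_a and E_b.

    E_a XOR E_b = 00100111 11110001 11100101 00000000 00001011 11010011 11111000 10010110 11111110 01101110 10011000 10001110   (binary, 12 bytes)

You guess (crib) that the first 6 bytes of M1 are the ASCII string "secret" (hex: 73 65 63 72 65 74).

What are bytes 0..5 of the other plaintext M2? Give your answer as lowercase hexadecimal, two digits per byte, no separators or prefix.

Since E_a ⊕ E_b = M1 ⊕ M2, XORing with the guessed M1 bytes yields the corresponding M2 bytes: M2 = (E_a ⊕ E_b) ⊕ M1.
27 XOR 73 = 54
f1 XOR 65 = 94
e5 XOR 63 = 86
00 XOR 72 = 72
0b XOR 65 = 6e
d3 XOR 74 = a7

549486726ea7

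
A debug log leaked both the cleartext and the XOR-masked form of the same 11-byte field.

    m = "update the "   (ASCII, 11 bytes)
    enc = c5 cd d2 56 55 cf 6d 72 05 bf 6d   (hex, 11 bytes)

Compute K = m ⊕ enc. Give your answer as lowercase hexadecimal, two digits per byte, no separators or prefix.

b0bdb63721aa4d066dda4d

Since enc = m ⊕ K, XORing both sides with m gives K = m ⊕ enc.
byte 0: 75 XOR c5 = b0
byte 1: 70 XOR cd = bd
byte 2: 64 XOR d2 = b6
byte 3: 61 XOR 56 = 37
byte 4: 74 XOR 55 = 21
byte 5: 65 XOR cf = aa
byte 6: 20 XOR 6d = 4d
byte 7: 74 XOR 72 = 06
byte 8: 68 XOR 05 = 6d
byte 9: 65 XOR bf = da
byte 10: 20 XOR 6d = 4d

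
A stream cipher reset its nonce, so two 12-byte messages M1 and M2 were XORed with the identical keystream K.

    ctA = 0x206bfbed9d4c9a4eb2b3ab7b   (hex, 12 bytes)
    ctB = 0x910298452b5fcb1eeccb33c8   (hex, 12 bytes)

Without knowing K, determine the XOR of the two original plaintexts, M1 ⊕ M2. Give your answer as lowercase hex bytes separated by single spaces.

ctA ⊕ ctB = (M1 ⊕ K) ⊕ (M2 ⊕ K) = M1 ⊕ M2 — the shared key cancels under XOR.
byte 0: 00100000 XOR 10010001 = 10110001
byte 1: 01101011 XOR 00000010 = 01101001
byte 2: 11111011 XOR 10011000 = 01100011
byte 3: 11101101 XOR 01000101 = 10101000
byte 4: 10011101 XOR 00101011 = 10110110
byte 5: 01001100 XOR 01011111 = 00010011
byte 6: 10011010 XOR 11001011 = 01010001
byte 7: 01001110 XOR 00011110 = 01010000
byte 8: 10110010 XOR 11101100 = 01011110
byte 9: 10110011 XOR 11001011 = 01111000
byte 10: 10101011 XOR 00110011 = 10011000
byte 11: 01111011 XOR 11001000 = 10110011

b1 69 63 a8 b6 13 51 50 5e 78 98 b3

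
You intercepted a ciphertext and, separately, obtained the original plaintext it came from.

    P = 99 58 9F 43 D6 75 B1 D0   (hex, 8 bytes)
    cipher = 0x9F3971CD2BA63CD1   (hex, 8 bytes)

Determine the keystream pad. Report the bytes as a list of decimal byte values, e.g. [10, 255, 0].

Since cipher = P ⊕ pad, XORing both sides with P gives pad = P ⊕ cipher.
byte 0: 99 ⊕ 9f = 06
byte 1: 58 ⊕ 39 = 61
byte 2: 9f ⊕ 71 = ee
byte 3: 43 ⊕ cd = 8e
byte 4: d6 ⊕ 2b = fd
byte 5: 75 ⊕ a6 = d3
byte 6: b1 ⊕ 3c = 8d
byte 7: d0 ⊕ d1 = 01

[6, 97, 238, 142, 253, 211, 141, 1]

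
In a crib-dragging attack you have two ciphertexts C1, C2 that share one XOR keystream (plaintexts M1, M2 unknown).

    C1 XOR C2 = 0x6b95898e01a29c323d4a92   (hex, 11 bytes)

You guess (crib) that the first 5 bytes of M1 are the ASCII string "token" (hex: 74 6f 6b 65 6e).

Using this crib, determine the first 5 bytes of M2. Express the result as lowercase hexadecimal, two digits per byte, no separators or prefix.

Since C1 ⊕ C2 = M1 ⊕ M2, XORing with the guessed M1 bytes yields the corresponding M2 bytes: M2 = (C1 ⊕ C2) ⊕ M1.
6b ⊕ 74 = 1f
95 ⊕ 6f = fa
89 ⊕ 6b = e2
8e ⊕ 65 = eb
01 ⊕ 6e = 6f

1ffae2eb6f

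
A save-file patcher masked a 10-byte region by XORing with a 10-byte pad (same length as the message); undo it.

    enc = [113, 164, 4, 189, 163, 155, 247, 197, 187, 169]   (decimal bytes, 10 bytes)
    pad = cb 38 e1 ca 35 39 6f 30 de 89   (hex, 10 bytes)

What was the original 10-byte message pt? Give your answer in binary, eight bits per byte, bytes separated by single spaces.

XOR is its own inverse, so applying the key byte-wise gives the result directly.
71 ⊕ cb = ba
a4 ⊕ 38 = 9c
04 ⊕ e1 = e5
bd ⊕ ca = 77
a3 ⊕ 35 = 96
9b ⊕ 39 = a2
f7 ⊕ 6f = 98
c5 ⊕ 30 = f5
bb ⊕ de = 65
a9 ⊕ 89 = 20

10111010 10011100 11100101 01110111 10010110 10100010 10011000 11110101 01100101 00100000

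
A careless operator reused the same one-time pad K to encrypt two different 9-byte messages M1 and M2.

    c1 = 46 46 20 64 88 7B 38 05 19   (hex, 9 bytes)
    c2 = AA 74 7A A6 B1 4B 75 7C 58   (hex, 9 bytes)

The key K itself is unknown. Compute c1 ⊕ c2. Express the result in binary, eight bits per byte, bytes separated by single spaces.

c1 ⊕ c2 = (M1 ⊕ K) ⊕ (M2 ⊕ K) = M1 ⊕ M2 — the shared key cancels under XOR.
byte 0: 46 xor aa = ec
byte 1: 46 xor 74 = 32
byte 2: 20 xor 7a = 5a
byte 3: 64 xor a6 = c2
byte 4: 88 xor b1 = 39
byte 5: 7b xor 4b = 30
byte 6: 38 xor 75 = 4d
byte 7: 05 xor 7c = 79
byte 8: 19 xor 58 = 41

11101100 00110010 01011010 11000010 00111001 00110000 01001101 01111001 01000001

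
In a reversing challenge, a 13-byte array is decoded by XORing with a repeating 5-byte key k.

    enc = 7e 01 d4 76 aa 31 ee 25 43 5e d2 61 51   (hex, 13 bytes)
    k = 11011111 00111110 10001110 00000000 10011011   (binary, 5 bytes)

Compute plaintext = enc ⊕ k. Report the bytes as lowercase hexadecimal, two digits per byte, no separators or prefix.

a13f5a7631eed0ab43c50d5fdf

The 5-byte key repeats, so the effective keystream is df 3e 8e 00 9b df 3e 8e 00 9b df 3e 8e.
byte 0: 7e ^ df = a1
byte 1: 01 ^ 3e = 3f
byte 2: d4 ^ 8e = 5a
byte 3: 76 ^ 00 = 76
byte 4: aa ^ 9b = 31
byte 5: 31 ^ df = ee
byte 6: ee ^ 3e = d0
byte 7: 25 ^ 8e = ab
byte 8: 43 ^ 00 = 43
byte 9: 5e ^ 9b = c5
byte 10: d2 ^ df = 0d
byte 11: 61 ^ 3e = 5f
byte 12: 51 ^ 8e = df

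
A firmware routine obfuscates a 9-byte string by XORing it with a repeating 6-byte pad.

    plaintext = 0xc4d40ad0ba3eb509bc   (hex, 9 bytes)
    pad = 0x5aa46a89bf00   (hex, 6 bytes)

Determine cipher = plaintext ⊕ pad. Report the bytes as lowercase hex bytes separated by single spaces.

The 6-byte key repeats, so the effective keystream is 5a a4 6a 89 bf 00 5a a4 6a.
byte 0: c4 ^ 5a = 9e
byte 1: d4 ^ a4 = 70
byte 2: 0a ^ 6a = 60
byte 3: d0 ^ 89 = 59
byte 4: ba ^ bf = 05
byte 5: 3e ^ 00 = 3e
byte 6: b5 ^ 5a = ef
byte 7: 09 ^ a4 = ad
byte 8: bc ^ 6a = d6

9e 70 60 59 05 3e ef ad d6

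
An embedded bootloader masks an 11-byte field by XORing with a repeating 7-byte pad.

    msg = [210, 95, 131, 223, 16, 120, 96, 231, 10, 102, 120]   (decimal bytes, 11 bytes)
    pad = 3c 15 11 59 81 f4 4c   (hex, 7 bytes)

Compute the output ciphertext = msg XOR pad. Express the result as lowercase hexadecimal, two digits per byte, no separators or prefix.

ee4a9286918c2cdb1f7721

The 7-byte key repeats, so the effective keystream is 3c 15 11 59 81 f4 4c 3c 15 11 59.
byte 0: d2 ⊕ 3c = ee
byte 1: 5f ⊕ 15 = 4a
byte 2: 83 ⊕ 11 = 92
byte 3: df ⊕ 59 = 86
byte 4: 10 ⊕ 81 = 91
byte 5: 78 ⊕ f4 = 8c
byte 6: 60 ⊕ 4c = 2c
byte 7: e7 ⊕ 3c = db
byte 8: 0a ⊕ 15 = 1f
byte 9: 66 ⊕ 11 = 77
byte 10: 78 ⊕ 59 = 21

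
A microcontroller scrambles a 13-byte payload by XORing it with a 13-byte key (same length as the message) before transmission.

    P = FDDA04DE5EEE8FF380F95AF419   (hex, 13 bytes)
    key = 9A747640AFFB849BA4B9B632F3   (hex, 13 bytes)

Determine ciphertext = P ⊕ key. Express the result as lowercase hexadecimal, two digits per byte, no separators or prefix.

253 XOR 154 = 103
218 XOR 116 = 174
  4 XOR 118 = 114
222 XOR  64 = 158
 94 XOR 175 = 241
238 XOR 251 =  21
143 XOR 132 =  11
243 XOR 155 = 104
128 XOR 164 =  36
249 XOR 185 =  64
 90 XOR 182 = 236
244 XOR  50 = 198
 25 XOR 243 = 234

67ae729ef1150b682440ecc6ea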